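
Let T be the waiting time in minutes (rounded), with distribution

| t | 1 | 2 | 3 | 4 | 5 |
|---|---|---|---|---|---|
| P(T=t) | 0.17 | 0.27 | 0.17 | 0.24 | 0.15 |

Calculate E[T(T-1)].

7.44

E[T(T-1)] = Σ t(t-1)·P(T=t)
 = 0·0.17 + 2·0.27 + 6·0.17 + 12·0.24 + 20·0.15
 = 0 + 0.54 + 1.02 + 2.88 + 3
 = 7.44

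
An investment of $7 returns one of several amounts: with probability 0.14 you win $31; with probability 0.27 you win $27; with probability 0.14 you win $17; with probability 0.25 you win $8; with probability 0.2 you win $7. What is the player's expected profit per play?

10.41

E[payout] = 31·0.14 + 27·0.27 + 17·0.14 + 8·0.25 + 7·0.2
 = 4.34 + 7.29 + 2.38 + 2 + 1.4
 = 17.41
Net = 17.41 - 7 = 10.41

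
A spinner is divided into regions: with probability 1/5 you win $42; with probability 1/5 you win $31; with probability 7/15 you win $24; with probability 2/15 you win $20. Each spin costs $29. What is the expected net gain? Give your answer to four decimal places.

E[payout] = 42·1/5 + 31·1/5 + 24·7/15 + 20·2/15
 = 42/5 + 31/5 + 56/5 + 8/3
 = 427/15
Net = 427/15 - 29 = -8/15

-0.5333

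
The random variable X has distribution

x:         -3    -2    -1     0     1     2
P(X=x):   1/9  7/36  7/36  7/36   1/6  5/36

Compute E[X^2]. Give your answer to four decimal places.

E[X^2] = Σ x^2·P(X=x)
 = 9·1/9 + 4·7/36 + 1·7/36 + 0·7/36 + 1·1/6 + 4·5/36
 = 1 + 7/9 + 7/36 + 0 + 1/6 + 5/9
 = 97/36

2.6944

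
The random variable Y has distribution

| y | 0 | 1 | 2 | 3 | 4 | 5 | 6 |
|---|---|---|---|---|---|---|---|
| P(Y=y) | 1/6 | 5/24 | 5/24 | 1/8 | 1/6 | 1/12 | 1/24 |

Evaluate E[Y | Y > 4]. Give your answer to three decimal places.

5.333

P(Y > 4) = 1/12 + 1/24 = 1/8.
E[Y | Y > 4] = [5·1/12 + 6·1/24] / (1/8)
 = 2/3 / (1/8)
 = 16/3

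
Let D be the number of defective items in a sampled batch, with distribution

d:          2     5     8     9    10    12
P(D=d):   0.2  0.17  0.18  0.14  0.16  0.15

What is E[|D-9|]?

E[|D-9|] = Σ |d-9|·P(D=d)
 = 7·0.2 + 4·0.17 + 1·0.18 + 0·0.14 + 1·0.16 + 3·0.15
 = 1.4 + 0.68 + 0.18 + 0 + 0.16 + 0.45
 = 2.87

2.87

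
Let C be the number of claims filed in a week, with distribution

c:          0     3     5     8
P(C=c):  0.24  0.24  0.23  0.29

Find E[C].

E[C] = Σ c·P(C=c)
 = 0·0.24 + 3·0.24 + 5·0.23 + 8·0.29
 = 0 + 0.72 + 1.15 + 2.32
 = 4.19

4.19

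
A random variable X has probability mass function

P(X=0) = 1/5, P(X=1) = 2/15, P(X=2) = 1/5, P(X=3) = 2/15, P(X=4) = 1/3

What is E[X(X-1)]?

5.2

E[X(X-1)] = Σ x(x-1)·P(X=x)
 = 0·1/5 + 0·2/15 + 2·1/5 + 6·2/15 + 12·1/3
 = 0 + 0 + 2/5 + 4/5 + 4
 = 26/5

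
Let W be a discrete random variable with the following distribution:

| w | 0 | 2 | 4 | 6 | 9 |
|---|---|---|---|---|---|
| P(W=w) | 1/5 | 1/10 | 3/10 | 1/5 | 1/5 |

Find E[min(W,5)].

E[min(W,5)] = Σ min(w,5)·P(W=w)
 = 0·1/5 + 2·1/10 + 4·3/10 + 5·1/5 + 5·1/5
 = 0 + 1/5 + 6/5 + 1 + 1
 = 17/5

3.4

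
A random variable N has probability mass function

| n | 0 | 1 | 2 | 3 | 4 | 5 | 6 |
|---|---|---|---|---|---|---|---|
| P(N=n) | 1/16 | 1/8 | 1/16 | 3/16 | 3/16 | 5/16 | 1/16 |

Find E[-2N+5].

-2

E[-2N+5] = Σ (-2n+5)·P(N=n)
 = 5·1/16 + 3·1/8 + 1·1/16 + (-1)·3/16 + (-3)·3/16 + (-5)·5/16 + (-7)·1/16
 = 5/16 + 3/8 + 1/16 + (-3/16) + (-9/16) + (-25/16) + (-7/16)
 = -2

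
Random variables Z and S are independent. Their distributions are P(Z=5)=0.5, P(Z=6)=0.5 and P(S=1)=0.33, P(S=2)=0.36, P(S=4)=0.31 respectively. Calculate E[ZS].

12.595

E[ZS] = Σ_z Σ_s zs · P(Z=z)P(S=s)
 = 5·0.165 + 10·0.18 + 20·0.155 + 6·0.165 + 12·0.18 + 24·0.155
 = 0.825 + 1.8 + 3.1 + 0.99 + 2.16 + 3.72
 = 12.595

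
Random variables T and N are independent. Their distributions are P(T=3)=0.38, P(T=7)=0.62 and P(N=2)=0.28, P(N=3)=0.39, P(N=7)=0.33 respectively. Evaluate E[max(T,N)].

5.9816

E[max(T,N)] = Σ_t Σ_n max(t,n) · P(T=t)P(N=n)
 = 3·0.1064 + 3·0.1482 + 7·0.1254 + 7·0.1736 + 7·0.2418 + 7·0.2046
 = 0.3192 + 0.4446 + 0.8778 + 1.2152 + 1.6926 + 1.4322
 = 5.9816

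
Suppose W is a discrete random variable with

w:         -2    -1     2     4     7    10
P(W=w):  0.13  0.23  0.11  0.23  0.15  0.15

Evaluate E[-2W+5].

E[-2W+5] = Σ (-2w+5)·P(W=w)
 = 9·0.13 + 7·0.23 + 1·0.11 + (-3)·0.23 + (-9)·0.15 + (-15)·0.15
 = 1.17 + 1.61 + 0.11 + (-0.69) + (-1.35) + (-2.25)
 = -1.4

-1.4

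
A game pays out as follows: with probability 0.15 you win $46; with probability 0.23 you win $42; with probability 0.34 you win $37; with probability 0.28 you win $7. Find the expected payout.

E[payout] = 46·0.15 + 42·0.23 + 37·0.34 + 7·0.28
 = 6.9 + 9.66 + 12.58 + 1.96
 = 31.1

31.1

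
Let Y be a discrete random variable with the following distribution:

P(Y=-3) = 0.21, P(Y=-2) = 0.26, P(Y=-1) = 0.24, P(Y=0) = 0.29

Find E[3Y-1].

E[3Y-1] = Σ (3y-1)·P(Y=y)
 = (-10)·0.21 + (-7)·0.26 + (-4)·0.24 + (-1)·0.29
 = (-2.1) + (-1.82) + (-0.96) + (-0.29)
 = -5.17

-5.17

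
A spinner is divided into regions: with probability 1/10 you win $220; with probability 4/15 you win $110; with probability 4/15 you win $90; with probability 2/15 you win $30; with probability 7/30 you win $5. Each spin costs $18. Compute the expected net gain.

E[payout] = 220·1/10 + 110·4/15 + 90·4/15 + 30·2/15 + 5·7/30
 = 22 + 88/3 + 24 + 4 + 7/6
 = 161/2
Net = 161/2 - 18 = 125/2

62.5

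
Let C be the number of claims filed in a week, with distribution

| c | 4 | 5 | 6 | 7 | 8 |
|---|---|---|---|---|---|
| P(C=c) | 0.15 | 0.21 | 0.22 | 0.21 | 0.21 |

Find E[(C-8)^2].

E[(C-8)^2] = Σ (c-8)^2·P(C=c)
 = 16·0.15 + 9·0.21 + 4·0.22 + 1·0.21 + 0·0.21
 = 2.4 + 1.89 + 0.88 + 0.21 + 0
 = 5.38

5.38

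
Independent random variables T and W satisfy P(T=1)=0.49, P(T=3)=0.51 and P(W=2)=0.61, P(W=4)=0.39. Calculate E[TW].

E[TW] = Σ_t Σ_w tw · P(T=t)P(W=w)
 = 2·0.2989 + 4·0.1911 + 6·0.3111 + 12·0.1989
 = 0.5978 + 0.7644 + 1.8666 + 2.3868
 = 5.6156

5.6156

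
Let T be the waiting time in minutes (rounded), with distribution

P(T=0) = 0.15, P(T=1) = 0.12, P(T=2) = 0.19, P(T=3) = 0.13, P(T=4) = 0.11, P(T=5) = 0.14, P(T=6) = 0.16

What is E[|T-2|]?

1.83

E[|T-2|] = Σ |t-2|·P(T=t)
 = 2·0.15 + 1·0.12 + 0·0.19 + 1·0.13 + 2·0.11 + 3·0.14 + 4·0.16
 = 0.3 + 0.12 + 0 + 0.13 + 0.22 + 0.42 + 0.64
 = 1.83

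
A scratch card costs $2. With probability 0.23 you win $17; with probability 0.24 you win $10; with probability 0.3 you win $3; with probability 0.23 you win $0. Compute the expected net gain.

E[payout] = 17·0.23 + 10·0.24 + 3·0.3 + 0·0.23
 = 3.91 + 2.4 + 0.9 + 0
 = 7.21
Net = 7.21 - 2 = 5.21

5.21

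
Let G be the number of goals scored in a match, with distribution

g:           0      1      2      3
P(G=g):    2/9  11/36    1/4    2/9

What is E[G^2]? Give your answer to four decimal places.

3.3056

E[G^2] = Σ g^2·P(G=g)
 = 0·2/9 + 1·11/36 + 4·1/4 + 9·2/9
 = 0 + 11/36 + 1 + 2
 = 119/36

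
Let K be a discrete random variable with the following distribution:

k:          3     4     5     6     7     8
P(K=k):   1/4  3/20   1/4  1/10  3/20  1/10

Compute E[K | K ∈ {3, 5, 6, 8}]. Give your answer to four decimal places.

P(K ∈ {3, 5, 6, 8}) = 1/4 + 1/4 + 1/10 + 1/10 = 7/10.
E[K | K ∈ {3, 5, 6, 8}] = [3·1/4 + 5·1/4 + 6·1/10 + 8·1/10] / (7/10)
 = 17/5 / (7/10)
 = 34/7

4.8571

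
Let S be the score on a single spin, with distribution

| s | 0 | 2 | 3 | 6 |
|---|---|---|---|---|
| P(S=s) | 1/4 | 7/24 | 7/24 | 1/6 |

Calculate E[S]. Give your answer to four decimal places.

E[S] = Σ s·P(S=s)
 = 0·1/4 + 2·7/24 + 3·7/24 + 6·1/6
 = 0 + 7/12 + 7/8 + 1
 = 59/24

2.4583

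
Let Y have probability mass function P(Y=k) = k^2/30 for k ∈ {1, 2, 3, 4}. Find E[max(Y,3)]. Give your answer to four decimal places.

E[max(Y,3)] = Σ max(y,3)·P(Y=y)
 = 3·1/30 + 3·2/15 + 3·3/10 + 4·8/15
 = 1/10 + 2/5 + 9/10 + 32/15
 = 53/15

3.5333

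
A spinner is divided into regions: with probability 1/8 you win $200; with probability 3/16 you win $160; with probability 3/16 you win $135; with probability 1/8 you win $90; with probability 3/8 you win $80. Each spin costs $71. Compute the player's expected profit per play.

50.5625

E[payout] = 200·1/8 + 160·3/16 + 135·3/16 + 90·1/8 + 80·3/8
 = 25 + 30 + 405/16 + 45/4 + 30
 = 1945/16
Net = 1945/16 - 71 = 809/16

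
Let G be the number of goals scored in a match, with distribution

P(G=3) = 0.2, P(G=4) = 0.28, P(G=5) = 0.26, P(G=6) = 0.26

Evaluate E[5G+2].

E[5G+2] = Σ (5g+2)·P(G=g)
 = 17·0.2 + 22·0.28 + 27·0.26 + 32·0.26
 = 3.4 + 6.16 + 7.02 + 8.32
 = 24.9

24.9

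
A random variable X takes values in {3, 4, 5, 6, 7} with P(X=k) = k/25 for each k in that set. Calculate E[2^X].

E[2^X] = Σ 2^x·P(X=x)
 = 8·3/25 + 16·4/25 + 32·1/5 + 64·6/25 + 128·7/25
 = 24/25 + 64/25 + 32/5 + 384/25 + 896/25
 = 1528/25

61.12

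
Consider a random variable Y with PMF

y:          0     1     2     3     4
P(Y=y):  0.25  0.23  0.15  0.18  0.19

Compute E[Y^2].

5.49

E[Y^2] = Σ y^2·P(Y=y)
 = 0·0.25 + 1·0.23 + 4·0.15 + 9·0.18 + 16·0.19
 = 0 + 0.23 + 0.6 + 1.62 + 3.04
 = 5.49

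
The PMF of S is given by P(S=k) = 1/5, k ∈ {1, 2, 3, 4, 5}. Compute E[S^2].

11

E[S^2] = Σ s^2·P(S=s)
 = 1·1/5 + 4·1/5 + 9·1/5 + 16·1/5 + 25·1/5
 = 1/5 + 4/5 + 9/5 + 16/5 + 5
 = 11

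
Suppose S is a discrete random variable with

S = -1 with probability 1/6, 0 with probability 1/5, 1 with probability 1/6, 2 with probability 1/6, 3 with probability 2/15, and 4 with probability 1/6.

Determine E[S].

E[S] = Σ s·P(S=s)
 = (-1)·1/6 + 0·1/5 + 1·1/6 + 2·1/6 + 3·2/15 + 4·1/6
 = (-1/6) + 0 + 1/6 + 1/3 + 2/5 + 2/3
 = 7/5

1.4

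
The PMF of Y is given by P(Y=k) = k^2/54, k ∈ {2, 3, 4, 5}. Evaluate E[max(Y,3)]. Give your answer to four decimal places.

E[max(Y,3)] = Σ max(y,3)·P(Y=y)
 = 3·2/27 + 3·1/6 + 4·8/27 + 5·25/54
 = 2/9 + 1/2 + 32/27 + 125/54
 = 38/9

4.2222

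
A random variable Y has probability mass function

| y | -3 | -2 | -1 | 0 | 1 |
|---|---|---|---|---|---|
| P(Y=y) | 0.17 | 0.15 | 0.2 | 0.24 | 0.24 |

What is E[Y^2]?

E[Y^2] = Σ y^2·P(Y=y)
 = 9·0.17 + 4·0.15 + 1·0.2 + 0·0.24 + 1·0.24
 = 1.53 + 0.6 + 0.2 + 0 + 0.24
 = 2.57

2.57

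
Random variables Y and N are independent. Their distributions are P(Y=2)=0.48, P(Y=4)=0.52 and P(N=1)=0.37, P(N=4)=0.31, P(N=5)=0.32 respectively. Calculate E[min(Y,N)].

2.2852

E[min(Y,N)] = Σ_y Σ_n min(y,n) · P(Y=y)P(N=n)
 = 1·0.1776 + 2·0.1488 + 2·0.1536 + 1·0.1924 + 4·0.1612 + 4·0.1664
 = 0.1776 + 0.2976 + 0.3072 + 0.1924 + 0.6448 + 0.6656
 = 2.2852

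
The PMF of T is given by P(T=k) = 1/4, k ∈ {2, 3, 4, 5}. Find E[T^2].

13.5

E[T^2] = Σ t^2·P(T=t)
 = 4·1/4 + 9·1/4 + 16·1/4 + 25·1/4
 = 1 + 9/4 + 4 + 25/4
 = 27/2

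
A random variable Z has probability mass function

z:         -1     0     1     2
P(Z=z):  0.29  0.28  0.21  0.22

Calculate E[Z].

0.36

E[Z] = Σ z·P(Z=z)
 = (-1)·0.29 + 0·0.28 + 1·0.21 + 2·0.22
 = (-0.29) + 0 + 0.21 + 0.44
 = 0.36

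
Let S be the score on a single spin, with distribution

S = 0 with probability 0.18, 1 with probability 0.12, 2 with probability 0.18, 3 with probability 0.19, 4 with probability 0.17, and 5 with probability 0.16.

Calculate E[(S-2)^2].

3.15

E[(S-2)^2] = Σ (s-2)^2·P(S=s)
 = 4·0.18 + 1·0.12 + 0·0.18 + 1·0.19 + 4·0.17 + 9·0.16
 = 0.72 + 0.12 + 0 + 0.19 + 0.68 + 1.44
 = 3.15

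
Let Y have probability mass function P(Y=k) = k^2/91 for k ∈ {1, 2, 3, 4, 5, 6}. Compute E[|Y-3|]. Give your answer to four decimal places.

E[|Y-3|] = Σ |y-3|·P(Y=y)
 = 2·1/91 + 1·4/91 + 0·9/91 + 1·16/91 + 2·25/91 + 3·36/91
 = 2/91 + 4/91 + 0 + 16/91 + 50/91 + 108/91
 = 180/91

1.9780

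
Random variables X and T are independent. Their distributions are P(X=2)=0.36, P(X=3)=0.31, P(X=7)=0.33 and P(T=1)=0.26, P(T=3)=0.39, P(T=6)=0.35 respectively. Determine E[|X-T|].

E[|X-T|] = Σ_x Σ_t |x-t| · P(X=x)P(T=t)
 = 1·0.0936 + 1·0.1404 + 4·0.126 + 2·0.0806 + 0·0.1209 + 3·0.1085 + 6·0.0858 + 4·0.1287 + 1·0.1155
 = 0.0936 + 0.1404 + 0.504 + 0.1612 + 0 + 0.3255 + 0.5148 + 0.5148 + 0.1155
 = 2.3698

2.3698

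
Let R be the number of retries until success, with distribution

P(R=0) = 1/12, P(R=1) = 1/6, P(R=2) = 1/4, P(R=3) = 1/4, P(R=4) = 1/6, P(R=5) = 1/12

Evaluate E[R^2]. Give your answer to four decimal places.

8.1667

E[R^2] = Σ r^2·P(R=r)
 = 0·1/12 + 1·1/6 + 4·1/4 + 9·1/4 + 16·1/6 + 25·1/12
 = 0 + 1/6 + 1 + 9/4 + 8/3 + 25/12
 = 49/6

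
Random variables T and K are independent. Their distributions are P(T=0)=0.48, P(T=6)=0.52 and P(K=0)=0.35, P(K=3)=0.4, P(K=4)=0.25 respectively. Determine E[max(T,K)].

4.176

E[max(T,K)] = Σ_t Σ_k max(t,k) · P(T=t)P(K=k)
 = 0·0.168 + 3·0.192 + 4·0.12 + 6·0.182 + 6·0.208 + 6·0.13
 = 0 + 0.576 + 0.48 + 1.092 + 1.248 + 0.78
 = 4.176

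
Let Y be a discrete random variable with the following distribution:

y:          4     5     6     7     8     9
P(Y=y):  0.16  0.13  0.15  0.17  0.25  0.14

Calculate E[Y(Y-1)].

E[Y(Y-1)] = Σ y(y-1)·P(Y=y)
 = 12·0.16 + 20·0.13 + 30·0.15 + 42·0.17 + 56·0.25 + 72·0.14
 = 1.92 + 2.6 + 4.5 + 7.14 + 14 + 10.08
 = 40.24

40.24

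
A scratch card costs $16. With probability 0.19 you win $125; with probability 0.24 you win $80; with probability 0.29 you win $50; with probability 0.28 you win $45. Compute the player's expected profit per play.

54.05

E[payout] = 125·0.19 + 80·0.24 + 50·0.29 + 45·0.28
 = 23.75 + 19.2 + 14.5 + 12.6
 = 70.05
Net = 70.05 - 16 = 54.05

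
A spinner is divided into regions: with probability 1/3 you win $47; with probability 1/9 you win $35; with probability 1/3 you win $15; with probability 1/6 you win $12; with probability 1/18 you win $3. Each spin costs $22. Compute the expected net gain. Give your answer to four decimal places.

4.7222

E[payout] = 47·1/3 + 35·1/9 + 15·1/3 + 12·1/6 + 3·1/18
 = 47/3 + 35/9 + 5 + 2 + 1/6
 = 481/18
Net = 481/18 - 22 = 85/18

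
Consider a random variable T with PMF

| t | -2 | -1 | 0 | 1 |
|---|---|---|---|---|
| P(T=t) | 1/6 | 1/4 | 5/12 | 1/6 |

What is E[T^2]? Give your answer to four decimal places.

E[T^2] = Σ t^2·P(T=t)
 = 4·1/6 + 1·1/4 + 0·5/12 + 1·1/6
 = 2/3 + 1/4 + 0 + 1/6
 = 13/12

1.0833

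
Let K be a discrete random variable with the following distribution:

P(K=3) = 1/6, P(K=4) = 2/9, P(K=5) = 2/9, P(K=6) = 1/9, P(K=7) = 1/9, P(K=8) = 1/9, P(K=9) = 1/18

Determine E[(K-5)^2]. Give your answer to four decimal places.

3.3333

E[(K-5)^2] = Σ (k-5)^2·P(K=k)
 = 4·1/6 + 1·2/9 + 0·2/9 + 1·1/9 + 4·1/9 + 9·1/9 + 16·1/18
 = 2/3 + 2/9 + 0 + 1/9 + 4/9 + 1 + 8/9
 = 10/3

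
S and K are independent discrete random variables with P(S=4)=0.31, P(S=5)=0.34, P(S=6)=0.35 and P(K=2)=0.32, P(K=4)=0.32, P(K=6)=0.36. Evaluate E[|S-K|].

E[|S-K|] = Σ_s Σ_k |s-k| · P(S=s)P(K=k)
 = 2·0.0992 + 0·0.0992 + 2·0.1116 + 3·0.1088 + 1·0.1088 + 1·0.1224 + 4·0.112 + 2·0.112 + 0·0.126
 = 0.1984 + 0 + 0.2232 + 0.3264 + 0.1088 + 0.1224 + 0.448 + 0.224 + 0
 = 1.6512

1.6512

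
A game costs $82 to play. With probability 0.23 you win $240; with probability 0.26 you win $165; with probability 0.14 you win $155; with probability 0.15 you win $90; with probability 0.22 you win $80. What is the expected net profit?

E[payout] = 240·0.23 + 165·0.26 + 155·0.14 + 90·0.15 + 80·0.22
 = 55.2 + 42.9 + 21.7 + 13.5 + 17.6
 = 150.9
Net = 150.9 - 82 = 68.9

68.9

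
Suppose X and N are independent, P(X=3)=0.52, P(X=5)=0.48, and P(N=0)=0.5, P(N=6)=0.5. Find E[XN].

11.88

E[XN] = Σ_x Σ_n xn · P(X=x)P(N=n)
 = 0·0.26 + 18·0.26 + 0·0.24 + 30·0.24
 = 0 + 4.68 + 0 + 7.2
 = 11.88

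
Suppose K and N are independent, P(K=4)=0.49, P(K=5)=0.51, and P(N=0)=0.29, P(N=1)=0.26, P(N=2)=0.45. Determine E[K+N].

E[K+N] = Σ_k Σ_n (k+n) · P(K=k)P(N=n)
 = 4·0.1421 + 5·0.1274 + 6·0.2205 + 5·0.1479 + 6·0.1326 + 7·0.2295
 = 0.5684 + 0.637 + 1.323 + 0.7395 + 0.7956 + 1.6065
 = 5.67

5.67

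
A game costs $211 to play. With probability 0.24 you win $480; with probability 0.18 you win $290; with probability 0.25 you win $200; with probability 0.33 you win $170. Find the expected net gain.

62.5

E[payout] = 480·0.24 + 290·0.18 + 200·0.25 + 170·0.33
 = 115.2 + 52.2 + 50 + 56.1
 = 273.5
Net = 273.5 - 211 = 62.5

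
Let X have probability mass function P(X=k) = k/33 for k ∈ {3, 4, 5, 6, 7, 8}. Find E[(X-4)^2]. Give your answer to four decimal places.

E[(X-4)^2] = Σ (x-4)^2·P(X=x)
 = 1·1/11 + 0·4/33 + 1·5/33 + 4·2/11 + 9·7/33 + 16·8/33
 = 1/11 + 0 + 5/33 + 8/11 + 21/11 + 128/33
 = 223/33

6.7576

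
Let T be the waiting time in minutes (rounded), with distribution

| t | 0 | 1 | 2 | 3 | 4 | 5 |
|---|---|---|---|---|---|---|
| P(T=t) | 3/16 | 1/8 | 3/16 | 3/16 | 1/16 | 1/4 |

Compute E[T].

E[T] = Σ t·P(T=t)
 = 0·3/16 + 1·1/8 + 2·3/16 + 3·3/16 + 4·1/16 + 5·1/4
 = 0 + 1/8 + 3/8 + 9/16 + 1/4 + 5/4
 = 41/16

2.5625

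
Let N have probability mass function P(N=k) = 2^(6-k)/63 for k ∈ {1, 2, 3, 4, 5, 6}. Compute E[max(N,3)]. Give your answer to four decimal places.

3.1746

E[max(N,3)] = Σ max(n,3)·P(N=n)
 = 3·32/63 + 3·16/63 + 3·8/63 + 4·4/63 + 5·2/63 + 6·1/63
 = 32/21 + 16/21 + 8/21 + 16/63 + 10/63 + 2/21
 = 200/63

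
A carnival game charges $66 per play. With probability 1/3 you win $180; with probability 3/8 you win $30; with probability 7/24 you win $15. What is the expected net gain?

9.625

E[payout] = 180·1/3 + 30·3/8 + 15·7/24
 = 60 + 45/4 + 35/8
 = 605/8
Net = 605/8 - 66 = 77/8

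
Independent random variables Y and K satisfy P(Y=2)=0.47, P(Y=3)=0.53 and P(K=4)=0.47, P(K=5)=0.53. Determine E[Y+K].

E[Y+K] = Σ_y Σ_k (y+k) · P(Y=y)P(K=k)
 = 6·0.2209 + 7·0.2491 + 7·0.2491 + 8·0.2809
 = 1.3254 + 1.7437 + 1.7437 + 2.2472
 = 7.06

7.06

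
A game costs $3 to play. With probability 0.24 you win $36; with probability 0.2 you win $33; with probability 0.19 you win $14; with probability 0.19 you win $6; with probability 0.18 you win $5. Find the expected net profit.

E[payout] = 36·0.24 + 33·0.2 + 14·0.19 + 6·0.19 + 5·0.18
 = 8.64 + 6.6 + 2.66 + 1.14 + 0.9
 = 19.94
Net = 19.94 - 3 = 16.94

16.94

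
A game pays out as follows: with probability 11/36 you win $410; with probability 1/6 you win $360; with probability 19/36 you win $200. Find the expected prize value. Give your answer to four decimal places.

E[payout] = 410·11/36 + 360·1/6 + 200·19/36
 = 2255/18 + 60 + 950/9
 = 1745/6

290.8333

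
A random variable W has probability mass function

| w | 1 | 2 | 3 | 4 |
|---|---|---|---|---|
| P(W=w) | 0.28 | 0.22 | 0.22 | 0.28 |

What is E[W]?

2.5

E[W] = Σ w·P(W=w)
 = 1·0.28 + 2·0.22 + 3·0.22 + 4·0.28
 = 0.28 + 0.44 + 0.66 + 1.12
 = 2.5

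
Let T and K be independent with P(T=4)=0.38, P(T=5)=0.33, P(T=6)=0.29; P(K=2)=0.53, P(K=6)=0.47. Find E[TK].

19.0508

E[TK] = Σ_t Σ_k tk · P(T=t)P(K=k)
 = 8·0.2014 + 24·0.1786 + 10·0.1749 + 30·0.1551 + 12·0.1537 + 36·0.1363
 = 1.6112 + 4.2864 + 1.749 + 4.653 + 1.8444 + 4.9068
 = 19.0508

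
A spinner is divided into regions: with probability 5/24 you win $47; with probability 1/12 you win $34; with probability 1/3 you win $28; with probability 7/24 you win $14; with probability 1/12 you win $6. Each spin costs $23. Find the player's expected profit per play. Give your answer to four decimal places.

E[payout] = 47·5/24 + 34·1/12 + 28·1/3 + 14·7/24 + 6·1/12
 = 235/24 + 17/6 + 28/3 + 49/12 + 1/2
 = 637/24
Net = 637/24 - 23 = 85/24

3.5417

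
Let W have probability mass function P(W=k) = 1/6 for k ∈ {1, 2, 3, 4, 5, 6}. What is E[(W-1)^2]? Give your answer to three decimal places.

9.167

E[(W-1)^2] = Σ (w-1)^2·P(W=w)
 = 0·1/6 + 1·1/6 + 4·1/6 + 9·1/6 + 16·1/6 + 25·1/6
 = 0 + 1/6 + 2/3 + 3/2 + 8/3 + 25/6
 = 55/6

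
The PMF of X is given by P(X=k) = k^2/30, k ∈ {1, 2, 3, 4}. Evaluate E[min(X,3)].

E[min(X,3)] = Σ min(x,3)·P(X=x)
 = 1·1/30 + 2·2/15 + 3·3/10 + 3·8/15
 = 1/30 + 4/15 + 9/10 + 8/5
 = 14/5

2.8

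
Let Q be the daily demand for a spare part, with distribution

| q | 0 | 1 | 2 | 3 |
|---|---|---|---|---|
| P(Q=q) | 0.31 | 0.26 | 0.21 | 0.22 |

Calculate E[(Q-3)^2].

4.04

E[(Q-3)^2] = Σ (q-3)^2·P(Q=q)
 = 9·0.31 + 4·0.26 + 1·0.21 + 0·0.22
 = 2.79 + 1.04 + 0.21 + 0
 = 4.04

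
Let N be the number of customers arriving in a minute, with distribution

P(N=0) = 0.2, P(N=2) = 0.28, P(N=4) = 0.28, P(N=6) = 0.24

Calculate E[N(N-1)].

E[N(N-1)] = Σ n(n-1)·P(N=n)
 = 0·0.2 + 2·0.28 + 12·0.28 + 30·0.24
 = 0 + 0.56 + 3.36 + 7.2
 = 11.12

11.12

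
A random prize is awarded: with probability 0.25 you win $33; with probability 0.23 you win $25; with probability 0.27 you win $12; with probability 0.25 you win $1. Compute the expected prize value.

E[payout] = 33·0.25 + 25·0.23 + 12·0.27 + 1·0.25
 = 8.25 + 5.75 + 3.24 + 0.25
 = 17.49

17.49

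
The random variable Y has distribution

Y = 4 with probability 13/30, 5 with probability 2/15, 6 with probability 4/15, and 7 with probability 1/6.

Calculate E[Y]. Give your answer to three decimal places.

E[Y] = Σ y·P(Y=y)
 = 4·13/30 + 5·2/15 + 6·4/15 + 7·1/6
 = 26/15 + 2/3 + 8/5 + 7/6
 = 31/6

5.167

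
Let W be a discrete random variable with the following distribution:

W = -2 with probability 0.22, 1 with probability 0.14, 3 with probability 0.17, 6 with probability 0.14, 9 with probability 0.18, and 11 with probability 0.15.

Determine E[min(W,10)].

4.17

E[min(W,10)] = Σ min(w,10)·P(W=w)
 = (-2)·0.22 + 1·0.14 + 3·0.17 + 6·0.14 + 9·0.18 + 10·0.15
 = (-0.44) + 0.14 + 0.51 + 0.84 + 1.62 + 1.5
 = 4.17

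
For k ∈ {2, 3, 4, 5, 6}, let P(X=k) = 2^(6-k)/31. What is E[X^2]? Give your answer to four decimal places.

9.2258

E[X^2] = Σ x^2·P(X=x)
 = 4·16/31 + 9·8/31 + 16·4/31 + 25·2/31 + 36·1/31
 = 64/31 + 72/31 + 64/31 + 50/31 + 36/31
 = 286/31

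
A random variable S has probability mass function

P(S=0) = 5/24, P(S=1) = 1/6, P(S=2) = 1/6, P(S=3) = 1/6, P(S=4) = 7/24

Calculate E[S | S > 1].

P(S > 1) = 1/6 + 1/6 + 7/24 = 5/8.
E[S | S > 1] = [2·1/6 + 3·1/6 + 4·7/24] / (5/8)
 = 2 / (5/8)
 = 16/5

3.2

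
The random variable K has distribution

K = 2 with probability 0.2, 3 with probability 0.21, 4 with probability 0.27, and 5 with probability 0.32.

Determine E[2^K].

E[2^K] = Σ 2^k·P(K=k)
 = 4·0.2 + 8·0.21 + 16·0.27 + 32·0.32
 = 0.8 + 1.68 + 4.32 + 10.24
 = 17.04

17.04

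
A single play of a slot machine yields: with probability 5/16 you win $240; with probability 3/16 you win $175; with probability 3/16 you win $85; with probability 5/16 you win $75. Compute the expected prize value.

E[payout] = 240·5/16 + 175·3/16 + 85·3/16 + 75·5/16
 = 75 + 525/16 + 255/16 + 375/16
 = 2355/16

147.1875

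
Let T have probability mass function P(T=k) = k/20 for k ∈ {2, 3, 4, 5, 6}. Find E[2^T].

E[2^T] = Σ 2^t·P(T=t)
 = 4·1/10 + 8·3/20 + 16·1/5 + 32·1/4 + 64·3/10
 = 2/5 + 6/5 + 16/5 + 8 + 96/5
 = 32

32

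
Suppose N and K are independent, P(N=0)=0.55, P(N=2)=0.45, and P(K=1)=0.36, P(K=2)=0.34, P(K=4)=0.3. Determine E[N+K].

3.14

E[N+K] = Σ_n Σ_k (n+k) · P(N=n)P(K=k)
 = 1·0.198 + 2·0.187 + 4·0.165 + 3·0.162 + 4·0.153 + 6·0.135
 = 0.198 + 0.374 + 0.66 + 0.486 + 0.612 + 0.81
 = 3.14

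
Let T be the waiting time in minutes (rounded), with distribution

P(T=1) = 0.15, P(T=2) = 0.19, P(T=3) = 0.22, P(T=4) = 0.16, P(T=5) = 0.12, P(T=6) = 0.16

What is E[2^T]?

19.46

E[2^T] = Σ 2^t·P(T=t)
 = 2·0.15 + 4·0.19 + 8·0.22 + 16·0.16 + 32·0.12 + 64·0.16
 = 0.3 + 0.76 + 1.76 + 2.56 + 3.84 + 10.24
 = 19.46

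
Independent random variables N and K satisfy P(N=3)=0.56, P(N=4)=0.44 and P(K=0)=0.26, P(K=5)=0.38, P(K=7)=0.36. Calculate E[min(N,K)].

E[min(N,K)] = Σ_n Σ_k min(n,k) · P(N=n)P(K=k)
 = 0·0.1456 + 3·0.2128 + 3·0.2016 + 0·0.1144 + 4·0.1672 + 4·0.1584
 = 0 + 0.6384 + 0.6048 + 0 + 0.6688 + 0.6336
 = 2.5456

2.5456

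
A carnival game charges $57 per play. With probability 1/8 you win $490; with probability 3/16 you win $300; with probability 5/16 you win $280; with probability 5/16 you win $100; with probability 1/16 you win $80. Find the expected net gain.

E[payout] = 490·1/8 + 300·3/16 + 280·5/16 + 100·5/16 + 80·1/16
 = 245/4 + 225/4 + 175/2 + 125/4 + 5
 = 965/4
Net = 965/4 - 57 = 737/4

184.25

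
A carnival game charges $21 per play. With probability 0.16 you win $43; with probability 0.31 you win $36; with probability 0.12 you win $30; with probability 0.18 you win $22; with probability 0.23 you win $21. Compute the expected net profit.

E[payout] = 43·0.16 + 36·0.31 + 30·0.12 + 22·0.18 + 21·0.23
 = 6.88 + 11.16 + 3.6 + 3.96 + 4.83
 = 30.43
Net = 30.43 - 21 = 9.43

9.43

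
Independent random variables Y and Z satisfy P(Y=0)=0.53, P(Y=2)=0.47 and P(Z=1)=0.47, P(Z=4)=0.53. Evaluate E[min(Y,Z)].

E[min(Y,Z)] = Σ_y Σ_z min(y,z) · P(Y=y)P(Z=z)
 = 0·0.2491 + 0·0.2809 + 1·0.2209 + 2·0.2491
 = 0 + 0 + 0.2209 + 0.4982
 = 0.7191

0.7191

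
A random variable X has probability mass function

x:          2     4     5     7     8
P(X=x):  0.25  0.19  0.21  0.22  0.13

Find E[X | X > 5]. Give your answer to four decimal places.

7.3714

P(X > 5) = 0.22 + 0.13 = 0.35.
E[X | X > 5] = [7·0.22 + 8·0.13] / 0.35
 = 2.58 / 0.35
 = 258/35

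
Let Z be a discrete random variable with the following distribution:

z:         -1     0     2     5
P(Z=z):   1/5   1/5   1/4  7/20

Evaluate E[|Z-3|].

2.35

E[|Z-3|] = Σ |z-3|·P(Z=z)
 = 4·1/5 + 3·1/5 + 1·1/4 + 2·7/20
 = 4/5 + 3/5 + 1/4 + 7/10
 = 47/20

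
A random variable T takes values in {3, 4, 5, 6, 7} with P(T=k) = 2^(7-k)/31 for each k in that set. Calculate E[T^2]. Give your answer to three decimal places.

15.903

E[T^2] = Σ t^2·P(T=t)
 = 9·16/31 + 16·8/31 + 25·4/31 + 36·2/31 + 49·1/31
 = 144/31 + 128/31 + 100/31 + 72/31 + 49/31
 = 493/31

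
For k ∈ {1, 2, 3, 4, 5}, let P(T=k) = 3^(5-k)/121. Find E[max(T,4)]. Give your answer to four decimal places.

4.0083

E[max(T,4)] = Σ max(t,4)·P(T=t)
 = 4·81/121 + 4·27/121 + 4·9/121 + 4·3/121 + 5·1/121
 = 324/121 + 108/121 + 36/121 + 12/121 + 5/121
 = 485/121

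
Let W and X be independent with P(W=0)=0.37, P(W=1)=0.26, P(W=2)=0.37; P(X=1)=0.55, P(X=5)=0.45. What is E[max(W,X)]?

3.0035

E[max(W,X)] = Σ_w Σ_x max(w,x) · P(W=w)P(X=x)
 = 1·0.2035 + 5·0.1665 + 1·0.143 + 5·0.117 + 2·0.2035 + 5·0.1665
 = 0.2035 + 0.8325 + 0.143 + 0.585 + 0.407 + 0.8325
 = 3.0035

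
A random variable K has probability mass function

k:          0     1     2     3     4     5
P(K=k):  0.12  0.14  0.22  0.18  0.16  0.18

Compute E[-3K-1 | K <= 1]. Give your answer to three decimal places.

P(K <= 1) = 0.12 + 0.14 = 0.26.
E[-3K-1 | K <= 1] = [(-1)·0.12 + (-4)·0.14] / 0.26
 = -0.68 / 0.26
 = -34/13

-2.615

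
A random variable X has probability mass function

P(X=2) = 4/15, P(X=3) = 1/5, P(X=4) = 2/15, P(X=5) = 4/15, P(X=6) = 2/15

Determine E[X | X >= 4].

P(X >= 4) = 2/15 + 4/15 + 2/15 = 8/15.
E[X | X >= 4] = [4·2/15 + 5·4/15 + 6·2/15] / (8/15)
 = 8/3 / (8/15)
 = 5

5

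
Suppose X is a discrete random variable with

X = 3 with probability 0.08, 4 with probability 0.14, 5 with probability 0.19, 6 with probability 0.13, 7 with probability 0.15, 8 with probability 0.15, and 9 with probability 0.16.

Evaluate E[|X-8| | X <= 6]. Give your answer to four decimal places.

3.3148

P(X <= 6) = 0.08 + 0.14 + 0.19 + 0.13 = 0.54.
E[|X-8| | X <= 6] = [5·0.08 + 4·0.14 + 3·0.19 + 2·0.13] / 0.54
 = 1.79 / 0.54
 = 179/54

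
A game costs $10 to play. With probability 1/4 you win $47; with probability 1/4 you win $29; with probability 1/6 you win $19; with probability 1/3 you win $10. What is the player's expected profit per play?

15.5

E[payout] = 47·1/4 + 29·1/4 + 19·1/6 + 10·1/3
 = 47/4 + 29/4 + 19/6 + 10/3
 = 51/2
Net = 51/2 - 10 = 31/2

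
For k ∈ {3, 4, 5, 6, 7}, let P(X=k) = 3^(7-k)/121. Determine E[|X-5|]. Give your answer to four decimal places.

E[|X-5|] = Σ |x-5|·P(X=x)
 = 2·81/121 + 1·27/121 + 0·9/121 + 1·3/121 + 2·1/121
 = 162/121 + 27/121 + 0 + 3/121 + 2/121
 = 194/121

1.6033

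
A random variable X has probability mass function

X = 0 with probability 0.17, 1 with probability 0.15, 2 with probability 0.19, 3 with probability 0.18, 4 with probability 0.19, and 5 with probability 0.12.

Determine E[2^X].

E[2^X] = Σ 2^x·P(X=x)
 = 1·0.17 + 2·0.15 + 4·0.19 + 8·0.18 + 16·0.19 + 32·0.12
 = 0.17 + 0.3 + 0.76 + 1.44 + 3.04 + 3.84
 = 9.55

9.55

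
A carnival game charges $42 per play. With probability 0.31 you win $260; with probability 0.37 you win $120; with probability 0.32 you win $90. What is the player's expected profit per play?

111.8

E[payout] = 260·0.31 + 120·0.37 + 90·0.32
 = 80.6 + 44.4 + 28.8
 = 153.8
Net = 153.8 - 42 = 111.8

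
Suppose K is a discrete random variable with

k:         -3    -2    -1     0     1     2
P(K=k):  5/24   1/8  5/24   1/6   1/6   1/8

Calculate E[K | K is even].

0

P(K is even) = 1/8 + 1/6 + 1/8 = 5/12.
E[K | K is even] = [(-2)·1/8 + 0·1/6 + 2·1/8] / (5/12)
 = 0 / (5/12)
 = 0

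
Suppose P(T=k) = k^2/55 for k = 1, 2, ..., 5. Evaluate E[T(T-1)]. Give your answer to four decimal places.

E[T(T-1)] = Σ t(t-1)·P(T=t)
 = 0·1/55 + 2·4/55 + 6·9/55 + 12·16/55 + 20·5/11
 = 0 + 8/55 + 54/55 + 192/55 + 100/11
 = 754/55

13.7091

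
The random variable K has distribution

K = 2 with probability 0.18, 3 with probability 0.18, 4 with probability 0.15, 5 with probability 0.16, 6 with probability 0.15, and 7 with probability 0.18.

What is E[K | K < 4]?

2.5

P(K < 4) = 0.18 + 0.18 = 0.36.
E[K | K < 4] = [2·0.18 + 3·0.18] / 0.36
 = 0.9 / 0.36
 = 5/2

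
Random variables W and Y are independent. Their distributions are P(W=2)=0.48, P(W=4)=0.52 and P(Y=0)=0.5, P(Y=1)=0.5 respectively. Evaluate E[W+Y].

3.54

E[W+Y] = Σ_w Σ_y (w+y) · P(W=w)P(Y=y)
 = 2·0.24 + 3·0.24 + 4·0.26 + 5·0.26
 = 0.48 + 0.72 + 1.04 + 1.3
 = 3.54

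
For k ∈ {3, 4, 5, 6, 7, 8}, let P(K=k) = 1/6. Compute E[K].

E[K] = Σ k·P(K=k)
 = 3·1/6 + 4·1/6 + 5·1/6 + 6·1/6 + 7·1/6 + 8·1/6
 = 1/2 + 2/3 + 5/6 + 1 + 7/6 + 4/3
 = 11/2

5.5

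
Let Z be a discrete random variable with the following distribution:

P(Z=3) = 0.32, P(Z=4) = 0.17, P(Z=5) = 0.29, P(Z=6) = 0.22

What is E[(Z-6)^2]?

3.85

E[(Z-6)^2] = Σ (z-6)^2·P(Z=z)
 = 9·0.32 + 4·0.17 + 1·0.29 + 0·0.22
 = 2.88 + 0.68 + 0.29 + 0
 = 3.85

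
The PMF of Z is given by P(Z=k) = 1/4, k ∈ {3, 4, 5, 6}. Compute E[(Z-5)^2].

E[(Z-5)^2] = Σ (z-5)^2·P(Z=z)
 = 4·1/4 + 1·1/4 + 0·1/4 + 1·1/4
 = 1 + 1/4 + 0 + 1/4
 = 3/2

1.5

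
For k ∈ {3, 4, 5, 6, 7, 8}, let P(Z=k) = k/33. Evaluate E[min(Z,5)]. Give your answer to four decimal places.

4.6970

E[min(Z,5)] = Σ min(z,5)·P(Z=z)
 = 3·1/11 + 4·4/33 + 5·5/33 + 5·2/11 + 5·7/33 + 5·8/33
 = 3/11 + 16/33 + 25/33 + 10/11 + 35/33 + 40/33
 = 155/33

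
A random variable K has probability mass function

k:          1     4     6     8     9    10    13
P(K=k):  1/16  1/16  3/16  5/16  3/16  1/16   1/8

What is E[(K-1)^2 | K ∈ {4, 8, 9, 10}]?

52.7

P(K ∈ {4, 8, 9, 10}) = 1/16 + 5/16 + 3/16 + 1/16 = 5/8.
E[(K-1)^2 | K ∈ {4, 8, 9, 10}] = [9·1/16 + 49·5/16 + 64·3/16 + 81·1/16] / (5/8)
 = 527/16 / (5/8)
 = 527/10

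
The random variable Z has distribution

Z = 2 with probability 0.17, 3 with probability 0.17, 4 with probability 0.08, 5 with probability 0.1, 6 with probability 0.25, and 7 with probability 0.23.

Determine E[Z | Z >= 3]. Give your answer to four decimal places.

5.3494

P(Z >= 3) = 0.17 + 0.08 + 0.1 + 0.25 + 0.23 = 0.83.
E[Z | Z >= 3] = [3·0.17 + 4·0.08 + 5·0.1 + 6·0.25 + 7·0.23] / 0.83
 = 4.44 / 0.83
 = 444/83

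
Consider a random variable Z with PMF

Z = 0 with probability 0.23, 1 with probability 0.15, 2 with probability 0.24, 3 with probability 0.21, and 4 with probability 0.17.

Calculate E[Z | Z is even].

P(Z is even) = 0.23 + 0.24 + 0.17 = 0.64.
E[Z | Z is even] = [0·0.23 + 2·0.24 + 4·0.17] / 0.64
 = 1.16 / 0.64
 = 29/16

1.8125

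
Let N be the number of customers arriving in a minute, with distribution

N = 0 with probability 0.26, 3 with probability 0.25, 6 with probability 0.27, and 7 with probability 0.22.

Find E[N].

3.91

E[N] = Σ n·P(N=n)
 = 0·0.26 + 3·0.25 + 6·0.27 + 7·0.22
 = 0 + 0.75 + 1.62 + 1.54
 = 3.91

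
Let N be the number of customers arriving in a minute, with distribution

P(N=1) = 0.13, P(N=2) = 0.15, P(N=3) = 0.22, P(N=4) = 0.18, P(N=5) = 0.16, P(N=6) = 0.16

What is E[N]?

3.57

E[N] = Σ n·P(N=n)
 = 1·0.13 + 2·0.15 + 3·0.22 + 4·0.18 + 5·0.16 + 6·0.16
 = 0.13 + 0.3 + 0.66 + 0.72 + 0.8 + 0.96
 = 3.57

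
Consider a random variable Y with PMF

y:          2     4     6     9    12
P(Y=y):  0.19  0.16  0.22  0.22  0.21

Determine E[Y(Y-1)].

E[Y(Y-1)] = Σ y(y-1)·P(Y=y)
 = 2·0.19 + 12·0.16 + 30·0.22 + 72·0.22 + 132·0.21
 = 0.38 + 1.92 + 6.6 + 15.84 + 27.72
 = 52.46

52.46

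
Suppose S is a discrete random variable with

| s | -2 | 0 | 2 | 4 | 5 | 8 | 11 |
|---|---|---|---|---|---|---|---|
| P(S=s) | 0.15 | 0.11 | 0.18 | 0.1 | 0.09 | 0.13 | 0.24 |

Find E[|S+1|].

E[|S+1|] = Σ |s+1|·P(S=s)
 = 1·0.15 + 1·0.11 + 3·0.18 + 5·0.1 + 6·0.09 + 9·0.13 + 12·0.24
 = 0.15 + 0.11 + 0.54 + 0.5 + 0.54 + 1.17 + 2.88
 = 5.89

5.89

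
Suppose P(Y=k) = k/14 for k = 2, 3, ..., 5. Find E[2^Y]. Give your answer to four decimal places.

E[2^Y] = Σ 2^y·P(Y=y)
 = 4·1/7 + 8·3/14 + 16·2/7 + 32·5/14
 = 4/7 + 12/7 + 32/7 + 80/7
 = 128/7

18.2857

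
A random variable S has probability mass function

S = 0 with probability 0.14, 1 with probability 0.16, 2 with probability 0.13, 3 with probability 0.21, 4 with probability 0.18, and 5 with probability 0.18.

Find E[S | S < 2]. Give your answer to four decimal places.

0.5333

P(S < 2) = 0.14 + 0.16 = 0.3.
E[S | S < 2] = [0·0.14 + 1·0.16] / 0.3
 = 0.16 / 0.3
 = 8/15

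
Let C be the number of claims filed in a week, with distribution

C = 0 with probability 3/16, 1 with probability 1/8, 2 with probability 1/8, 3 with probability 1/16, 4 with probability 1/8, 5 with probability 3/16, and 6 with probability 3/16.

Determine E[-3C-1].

-10.375

E[-3C-1] = Σ (-3c-1)·P(C=c)
 = (-1)·3/16 + (-4)·1/8 + (-7)·1/8 + (-10)·1/16 + (-13)·1/8 + (-16)·3/16 + (-19)·3/16
 = (-3/16) + (-1/2) + (-7/8) + (-5/8) + (-13/8) + (-3) + (-57/16)
 = -83/8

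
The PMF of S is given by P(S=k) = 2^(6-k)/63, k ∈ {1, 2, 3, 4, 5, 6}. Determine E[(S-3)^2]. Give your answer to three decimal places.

E[(S-3)^2] = Σ (s-3)^2·P(S=s)
 = 4·32/63 + 1·16/63 + 0·8/63 + 1·4/63 + 4·2/63 + 9·1/63
 = 128/63 + 16/63 + 0 + 4/63 + 8/63 + 1/7
 = 55/21

2.619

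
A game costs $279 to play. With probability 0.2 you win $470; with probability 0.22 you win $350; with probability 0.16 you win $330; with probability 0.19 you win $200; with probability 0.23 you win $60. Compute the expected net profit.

-3.4

E[payout] = 470·0.2 + 350·0.22 + 330·0.16 + 200·0.19 + 60·0.23
 = 94 + 77 + 52.8 + 38 + 13.8
 = 275.6
Net = 275.6 - 279 = -3.4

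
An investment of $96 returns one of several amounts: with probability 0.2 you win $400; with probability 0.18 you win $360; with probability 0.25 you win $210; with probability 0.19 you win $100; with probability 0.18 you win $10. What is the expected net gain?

E[payout] = 400·0.2 + 360·0.18 + 210·0.25 + 100·0.19 + 10·0.18
 = 80 + 64.8 + 52.5 + 19 + 1.8
 = 218.1
Net = 218.1 - 96 = 122.1

122.1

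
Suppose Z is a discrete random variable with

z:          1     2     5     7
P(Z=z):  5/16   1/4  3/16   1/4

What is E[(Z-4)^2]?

6.25

E[(Z-4)^2] = Σ (z-4)^2·P(Z=z)
 = 9·5/16 + 4·1/4 + 1·3/16 + 9·1/4
 = 45/16 + 1 + 3/16 + 9/4
 = 25/4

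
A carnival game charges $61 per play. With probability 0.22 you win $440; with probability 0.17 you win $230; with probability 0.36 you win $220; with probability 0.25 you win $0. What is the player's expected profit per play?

154.1

E[payout] = 440·0.22 + 230·0.17 + 220·0.36 + 0·0.25
 = 96.8 + 39.1 + 79.2 + 0
 = 215.1
Net = 215.1 - 61 = 154.1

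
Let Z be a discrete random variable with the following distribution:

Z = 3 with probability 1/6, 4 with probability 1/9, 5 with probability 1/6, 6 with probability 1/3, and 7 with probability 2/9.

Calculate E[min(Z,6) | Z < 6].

P(Z < 6) = 1/6 + 1/9 + 1/6 = 4/9.
E[min(Z,6) | Z < 6] = [3·1/6 + 4·1/9 + 5·1/6] / (4/9)
 = 16/9 / (4/9)
 = 4

4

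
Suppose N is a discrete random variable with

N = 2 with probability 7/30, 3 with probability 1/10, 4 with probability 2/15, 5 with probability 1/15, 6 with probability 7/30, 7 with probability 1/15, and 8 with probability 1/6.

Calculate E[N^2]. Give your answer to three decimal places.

E[N^2] = Σ n^2·P(N=n)
 = 4·7/30 + 9·1/10 + 16·2/15 + 25·1/15 + 36·7/30 + 49·1/15 + 64·1/6
 = 14/15 + 9/10 + 32/15 + 5/3 + 42/5 + 49/15 + 32/3
 = 839/30

27.967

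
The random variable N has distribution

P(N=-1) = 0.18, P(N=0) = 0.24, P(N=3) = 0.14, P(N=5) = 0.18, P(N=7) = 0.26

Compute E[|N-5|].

E[|N-5|] = Σ |n-5|·P(N=n)
 = 6·0.18 + 5·0.24 + 2·0.14 + 0·0.18 + 2·0.26
 = 1.08 + 1.2 + 0.28 + 0 + 0.52
 = 3.08

3.08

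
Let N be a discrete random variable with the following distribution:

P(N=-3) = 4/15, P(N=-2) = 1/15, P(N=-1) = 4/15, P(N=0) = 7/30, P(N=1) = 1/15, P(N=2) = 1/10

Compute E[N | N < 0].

P(N < 0) = 4/15 + 1/15 + 4/15 = 3/5.
E[N | N < 0] = [(-3)·4/15 + (-2)·1/15 + (-1)·4/15] / (3/5)
 = -6/5 / (3/5)
 = -2

-2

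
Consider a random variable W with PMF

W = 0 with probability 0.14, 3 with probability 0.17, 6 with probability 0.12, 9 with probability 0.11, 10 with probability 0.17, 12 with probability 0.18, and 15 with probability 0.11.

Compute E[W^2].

82.43

E[W^2] = Σ w^2·P(W=w)
 = 0·0.14 + 9·0.17 + 36·0.12 + 81·0.11 + 100·0.17 + 144·0.18 + 225·0.11
 = 0 + 1.53 + 4.32 + 8.91 + 17 + 25.92 + 24.75
 = 82.43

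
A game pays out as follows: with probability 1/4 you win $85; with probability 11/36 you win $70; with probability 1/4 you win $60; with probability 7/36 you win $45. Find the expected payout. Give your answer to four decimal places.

66.3889

E[payout] = 85·1/4 + 70·11/36 + 60·1/4 + 45·7/36
 = 85/4 + 385/18 + 15 + 35/4
 = 1195/18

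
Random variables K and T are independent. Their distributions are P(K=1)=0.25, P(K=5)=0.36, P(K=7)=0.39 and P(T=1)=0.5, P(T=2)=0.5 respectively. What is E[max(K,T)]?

E[max(K,T)] = Σ_k Σ_t max(k,t) · P(K=k)P(T=t)
 = 1·0.125 + 2·0.125 + 5·0.18 + 5·0.18 + 7·0.195 + 7·0.195
 = 0.125 + 0.25 + 0.9 + 0.9 + 1.365 + 1.365
 = 4.905

4.905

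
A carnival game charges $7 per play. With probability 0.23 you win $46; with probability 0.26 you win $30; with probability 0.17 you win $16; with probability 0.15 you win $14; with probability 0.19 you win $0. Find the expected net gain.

16.2

E[payout] = 46·0.23 + 30·0.26 + 16·0.17 + 14·0.15 + 0·0.19
 = 10.58 + 7.8 + 2.72 + 2.1 + 0
 = 23.2
Net = 23.2 - 7 = 16.2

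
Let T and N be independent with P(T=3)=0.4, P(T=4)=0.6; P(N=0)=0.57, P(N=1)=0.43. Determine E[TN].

E[TN] = Σ_t Σ_n tn · P(T=t)P(N=n)
 = 0·0.228 + 3·0.172 + 0·0.342 + 4·0.258
 = 0 + 0.516 + 0 + 1.032
 = 1.548

1.548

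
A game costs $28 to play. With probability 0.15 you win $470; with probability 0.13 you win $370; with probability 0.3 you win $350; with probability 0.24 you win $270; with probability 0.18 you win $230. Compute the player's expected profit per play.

E[payout] = 470·0.15 + 370·0.13 + 350·0.3 + 270·0.24 + 230·0.18
 = 70.5 + 48.1 + 105 + 64.8 + 41.4
 = 329.8
Net = 329.8 - 28 = 301.8

301.8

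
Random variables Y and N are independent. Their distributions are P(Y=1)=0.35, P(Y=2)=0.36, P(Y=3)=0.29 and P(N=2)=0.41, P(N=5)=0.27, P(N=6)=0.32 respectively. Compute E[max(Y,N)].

E[max(Y,N)] = Σ_y Σ_n max(y,n) · P(Y=y)P(N=n)
 = 2·0.1435 + 5·0.0945 + 6·0.112 + 2·0.1476 + 5·0.0972 + 6·0.1152 + 3·0.1189 + 5·0.0783 + 6·0.0928
 = 0.287 + 0.4725 + 0.672 + 0.2952 + 0.486 + 0.6912 + 0.3567 + 0.3915 + 0.5568
 = 4.2089

4.2089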